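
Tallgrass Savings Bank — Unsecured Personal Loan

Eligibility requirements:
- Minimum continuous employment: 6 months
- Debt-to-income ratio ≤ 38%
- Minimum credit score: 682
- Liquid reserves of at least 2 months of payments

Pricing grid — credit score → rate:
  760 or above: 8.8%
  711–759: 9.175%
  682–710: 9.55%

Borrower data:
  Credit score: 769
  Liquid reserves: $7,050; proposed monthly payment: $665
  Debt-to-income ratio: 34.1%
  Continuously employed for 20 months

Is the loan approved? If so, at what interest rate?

Approved at 8.8%

Credit score 769 ≥ 682 (meets minimum)
Employment 20 ≥ 6 months
Reserves: 7,050 ÷ 665 = 10.6 months (meets 2-month minimum)
DTI 34.1% ≤ 38%
All requirements met. Score 769 falls in the 760 or above tier → 8.8%.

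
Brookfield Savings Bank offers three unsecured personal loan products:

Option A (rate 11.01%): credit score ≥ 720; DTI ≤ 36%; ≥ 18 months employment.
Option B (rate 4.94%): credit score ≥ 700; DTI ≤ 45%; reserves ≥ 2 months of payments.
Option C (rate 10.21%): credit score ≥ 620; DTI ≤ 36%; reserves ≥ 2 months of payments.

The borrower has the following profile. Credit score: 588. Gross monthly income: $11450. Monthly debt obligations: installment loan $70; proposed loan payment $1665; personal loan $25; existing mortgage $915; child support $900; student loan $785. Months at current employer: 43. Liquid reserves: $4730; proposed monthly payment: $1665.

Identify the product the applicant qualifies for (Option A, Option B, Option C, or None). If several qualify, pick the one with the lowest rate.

None

Total debts = (70 + 1,665 + 25 + 915 + 900 + 785) = 4,360; DTI = 4,360/11,450 = 38.1%.
Reserves = 4,730/1,665 = 2.8 months.
Option A: score 588 < 720; DTI 38.1% > 36%; employment 43 ≥ 18 mo → does not qualify.
Option B: score 588 < 700; DTI 38.1% ≤ 45%; reserves 2.8 ≥ 2 mo → does not qualify.
Option C: score 588 < 620; DTI 38.1% > 36%; reserves 2.8 ≥ 2 mo → does not qualify.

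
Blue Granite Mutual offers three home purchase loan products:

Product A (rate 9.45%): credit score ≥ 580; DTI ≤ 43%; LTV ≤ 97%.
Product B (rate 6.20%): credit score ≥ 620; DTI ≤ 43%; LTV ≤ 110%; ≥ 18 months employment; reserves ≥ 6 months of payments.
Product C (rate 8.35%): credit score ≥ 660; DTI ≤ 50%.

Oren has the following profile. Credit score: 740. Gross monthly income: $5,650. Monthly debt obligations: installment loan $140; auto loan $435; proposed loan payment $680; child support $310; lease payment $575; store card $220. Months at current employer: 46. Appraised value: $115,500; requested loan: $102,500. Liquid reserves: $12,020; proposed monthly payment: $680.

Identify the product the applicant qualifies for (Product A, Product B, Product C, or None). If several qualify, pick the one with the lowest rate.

Total debts = (140 + 435 + 680 + 310 + 575 + 220) = 2,360; DTI = 2,360/5,650 = 41.8%.
LTV = 102,500/115,500 = 88.7%.
Reserves = 12,020/680 = 17.7 months.
Product A: score 740 ≥ 580; DTI 41.8% ≤ 43%; LTV 88.7% ≤ 97% → qualifies.
Product B: score 740 ≥ 620; DTI 41.8% ≤ 43%; LTV 88.7% ≤ 110%; employment 46 ≥ 18 mo; reserves 17.7 ≥ 6 mo → qualifies.
Product C: score 740 ≥ 660; DTI 41.8% ≤ 50% → qualifies.
Qualifying: Product A, Product B, Product C. Lowest rate is 6.20% → Product B.

Product B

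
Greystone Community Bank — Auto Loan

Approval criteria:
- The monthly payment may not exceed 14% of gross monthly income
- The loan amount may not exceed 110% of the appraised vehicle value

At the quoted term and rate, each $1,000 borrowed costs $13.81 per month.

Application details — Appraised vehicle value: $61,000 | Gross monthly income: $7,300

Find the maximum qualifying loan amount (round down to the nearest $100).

$67,100

Payment cap: 14% × $7,300 = $1,022/month.
At $13.81 per $1,000, that supports 1,022/13.81 × 1,000 ≈ $74,004 → $74,000.
LTV cap: 110% × $61,000 = $67,100 → $67,100.
Binding constraint: loan-to-value.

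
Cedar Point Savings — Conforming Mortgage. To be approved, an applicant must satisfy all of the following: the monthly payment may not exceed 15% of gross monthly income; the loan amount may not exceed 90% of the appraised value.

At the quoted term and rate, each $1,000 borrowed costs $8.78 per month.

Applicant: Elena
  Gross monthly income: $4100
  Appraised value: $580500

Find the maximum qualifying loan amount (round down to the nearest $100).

$70,000

Payment cap: 15% × $4,100 = $615/month.
At $8.78 per $1,000, that supports 615/8.78 × 1,000 ≈ $70,045 → $70,000.
LTV cap: 90% × $580,500 = $522,450 → $522,400.
Binding constraint: payment-to-income.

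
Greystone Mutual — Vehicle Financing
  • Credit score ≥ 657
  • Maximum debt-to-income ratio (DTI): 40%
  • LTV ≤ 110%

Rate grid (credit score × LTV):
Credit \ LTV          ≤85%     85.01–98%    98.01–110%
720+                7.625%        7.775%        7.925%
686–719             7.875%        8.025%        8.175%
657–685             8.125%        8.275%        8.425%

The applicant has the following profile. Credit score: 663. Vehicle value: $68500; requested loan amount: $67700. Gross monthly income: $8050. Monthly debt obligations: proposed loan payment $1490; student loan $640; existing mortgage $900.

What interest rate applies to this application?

8.425%

Credit score 663 ≥ 657; Total monthly debts = (1,490 + 640 + 900) = 3,030. DTI: 3,030 ÷ 8,050 = 37.6%, within the 40% cap
Loan-to-value = 67,700/68,500 = 98.8% — pass (110% max)
Row: 663 falls in 657–685. Column: 98.8% falls in 98.01–110%. Rate = 8.425%.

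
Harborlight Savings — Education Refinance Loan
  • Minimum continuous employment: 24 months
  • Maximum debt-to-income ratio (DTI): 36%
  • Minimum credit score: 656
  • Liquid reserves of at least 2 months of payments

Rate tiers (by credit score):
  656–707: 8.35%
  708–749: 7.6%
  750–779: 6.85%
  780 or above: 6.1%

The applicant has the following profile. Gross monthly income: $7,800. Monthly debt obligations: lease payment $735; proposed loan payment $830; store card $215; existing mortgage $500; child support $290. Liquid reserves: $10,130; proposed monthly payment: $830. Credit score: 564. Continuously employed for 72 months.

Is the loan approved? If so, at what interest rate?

Denied

Credit score 564 < 656 (below minimum)
Total monthly debts = (735 + 830 + 215 + 500 + 290) = 2,570. Debt-to-income = 2,570/7,800 = 32.9% — meets 36% limit
Employment 72 ≥ 24 months
Reserves = 10,130/830 = 12.2 months ≥ 2
Not all requirements met → denied.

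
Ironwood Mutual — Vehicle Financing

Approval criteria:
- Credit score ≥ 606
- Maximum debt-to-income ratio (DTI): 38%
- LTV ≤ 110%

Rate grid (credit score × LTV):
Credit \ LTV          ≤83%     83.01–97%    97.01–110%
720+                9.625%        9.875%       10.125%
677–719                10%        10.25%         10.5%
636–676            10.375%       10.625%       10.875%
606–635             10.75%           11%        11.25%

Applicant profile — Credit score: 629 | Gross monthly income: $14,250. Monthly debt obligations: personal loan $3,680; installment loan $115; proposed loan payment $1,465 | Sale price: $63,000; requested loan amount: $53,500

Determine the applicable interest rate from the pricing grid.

Credit score 629 ≥ 606; Total monthly debts = (3,680 + 115 + 1,465) = 5,260. Debt-to-income = 5,260/14,250 = 36.9% — meets 38% limit
Loan-to-value = 53,500/63,000 = 84.9% — pass (110% max)
Row: 629 falls in 606–635. Column: 84.9% falls in 83.01–97%. Rate = 11%.

11%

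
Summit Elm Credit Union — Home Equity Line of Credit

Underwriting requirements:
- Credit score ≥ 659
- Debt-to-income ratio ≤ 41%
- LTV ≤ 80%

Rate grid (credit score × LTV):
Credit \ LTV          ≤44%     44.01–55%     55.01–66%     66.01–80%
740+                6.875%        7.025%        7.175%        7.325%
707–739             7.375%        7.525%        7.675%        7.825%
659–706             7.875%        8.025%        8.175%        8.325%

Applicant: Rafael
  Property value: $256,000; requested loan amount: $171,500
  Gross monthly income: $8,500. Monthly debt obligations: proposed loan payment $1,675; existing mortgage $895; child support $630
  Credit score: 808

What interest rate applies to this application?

7.325%

Credit score 808 ≥ 659; Total monthly debts = (1,675 + 895 + 630) = 3,200. DTI: 3,200 ÷ 8,500 = 37.6%, within the 41% cap
LTV: 171,500 ÷ 256,000 = 67%, within 80% cap
Credit 808 → row 740+; LTV 67% → column 66.01–80%. Grid cell → 7.325%.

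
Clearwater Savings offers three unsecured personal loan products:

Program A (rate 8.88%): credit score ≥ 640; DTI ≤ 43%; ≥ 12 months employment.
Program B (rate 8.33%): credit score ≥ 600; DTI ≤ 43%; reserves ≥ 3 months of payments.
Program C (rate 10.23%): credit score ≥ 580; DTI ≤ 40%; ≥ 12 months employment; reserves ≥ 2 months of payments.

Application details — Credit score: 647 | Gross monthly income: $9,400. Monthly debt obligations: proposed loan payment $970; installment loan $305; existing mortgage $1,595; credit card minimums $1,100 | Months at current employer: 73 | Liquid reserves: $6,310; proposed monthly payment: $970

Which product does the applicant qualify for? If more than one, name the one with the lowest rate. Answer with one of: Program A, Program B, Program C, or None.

Program B

Total debts = (970 + 305 + 1,595 + 1,100) = 3,970; DTI = 3,970/9,400 = 42.2%.
Reserves = 6,310/970 = 6.5 months.
Program A: score 647 ≥ 640; DTI 42.2% ≤ 43%; employment 73 ≥ 12 mo → qualifies.
Program B: score 647 ≥ 600; DTI 42.2% ≤ 43%; reserves 6.5 ≥ 3 mo → qualifies.
Program C: score 647 ≥ 580; DTI 42.2% > 40%; employment 73 ≥ 12 mo; reserves 6.5 ≥ 2 mo → does not qualify.
Qualifying: Program A, Program B. Lowest rate is 8.33% → Program B.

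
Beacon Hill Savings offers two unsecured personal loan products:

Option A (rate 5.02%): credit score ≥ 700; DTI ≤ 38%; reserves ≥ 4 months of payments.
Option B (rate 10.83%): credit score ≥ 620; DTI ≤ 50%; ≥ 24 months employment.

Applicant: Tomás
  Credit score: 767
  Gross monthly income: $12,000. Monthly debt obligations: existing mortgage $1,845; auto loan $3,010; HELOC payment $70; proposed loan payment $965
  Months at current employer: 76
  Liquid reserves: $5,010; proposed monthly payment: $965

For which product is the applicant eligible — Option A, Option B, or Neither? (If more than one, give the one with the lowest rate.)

Total debts = (1,845 + 3,010 + 70 + 965) = 5,890; DTI = 5,890/12,000 = 49.1%.
Reserves = 5,010/965 = 5.2 months.
Option A: score 767 ≥ 700; DTI 49.1% > 38%; reserves 5.2 ≥ 4 mo → does not qualify.
Option B: score 767 ≥ 620; DTI 49.1% ≤ 50%; employment 76 ≥ 24 mo → qualifies.

Option B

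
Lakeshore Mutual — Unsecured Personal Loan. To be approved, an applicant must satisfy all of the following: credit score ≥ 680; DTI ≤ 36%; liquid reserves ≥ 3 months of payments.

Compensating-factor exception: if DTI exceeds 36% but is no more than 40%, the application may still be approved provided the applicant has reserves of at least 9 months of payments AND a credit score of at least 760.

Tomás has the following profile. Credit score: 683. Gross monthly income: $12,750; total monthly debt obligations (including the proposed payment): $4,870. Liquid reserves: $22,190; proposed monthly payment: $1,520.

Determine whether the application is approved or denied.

Denied

Credit score 683 ≥ 680 (meets base)
DTI = 4,870/12,750 = 38.2% > 36% — standard DTI limit exceeded.
Reserves = 22,190/1,520 = 14.6 months ≥ 3
DTI 38.2% is within the 36%–40% exception band; checking compensating factors.
Override check — reserves: 14.6 mo (ok); score: 683 (below 760).
Compensating-factor requirement not fully met.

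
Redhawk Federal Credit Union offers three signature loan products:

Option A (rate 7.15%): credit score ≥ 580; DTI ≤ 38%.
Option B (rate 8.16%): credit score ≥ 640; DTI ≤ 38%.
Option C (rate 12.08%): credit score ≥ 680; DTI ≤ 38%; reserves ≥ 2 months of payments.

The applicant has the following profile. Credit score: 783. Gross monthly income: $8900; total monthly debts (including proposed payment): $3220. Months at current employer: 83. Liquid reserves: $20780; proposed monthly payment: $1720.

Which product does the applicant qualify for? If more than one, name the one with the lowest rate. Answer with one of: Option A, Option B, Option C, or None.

Option A

DTI = 3,220/8,900 = 36.2%.
Reserves = 20,780/1,720 = 12.1 months.
Option A: score 783 ≥ 580; DTI 36.2% ≤ 38% → qualifies.
Option B: score 783 ≥ 640; DTI 36.2% ≤ 38% → qualifies.
Option C: score 783 ≥ 680; DTI 36.2% ≤ 38%; reserves 12.1 ≥ 2 mo → qualifies.
Qualifying: Option A, Option B, Option C. Lowest rate is 7.15% → Option A.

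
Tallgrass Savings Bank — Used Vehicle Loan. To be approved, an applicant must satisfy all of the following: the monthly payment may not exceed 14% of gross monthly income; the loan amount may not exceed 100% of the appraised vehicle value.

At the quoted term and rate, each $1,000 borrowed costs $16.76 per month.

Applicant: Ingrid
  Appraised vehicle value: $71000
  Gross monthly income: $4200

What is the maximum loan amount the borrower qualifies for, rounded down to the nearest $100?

Payment cap: 14% × $4,200 = $588/month.
At $16.76 per $1,000, that supports 588/16.76 × 1,000 ≈ $35,083 → $35,000.
LTV cap: 100% × $71,000 = $71,000 → $71,000.
Binding constraint: payment-to-income.

$35,000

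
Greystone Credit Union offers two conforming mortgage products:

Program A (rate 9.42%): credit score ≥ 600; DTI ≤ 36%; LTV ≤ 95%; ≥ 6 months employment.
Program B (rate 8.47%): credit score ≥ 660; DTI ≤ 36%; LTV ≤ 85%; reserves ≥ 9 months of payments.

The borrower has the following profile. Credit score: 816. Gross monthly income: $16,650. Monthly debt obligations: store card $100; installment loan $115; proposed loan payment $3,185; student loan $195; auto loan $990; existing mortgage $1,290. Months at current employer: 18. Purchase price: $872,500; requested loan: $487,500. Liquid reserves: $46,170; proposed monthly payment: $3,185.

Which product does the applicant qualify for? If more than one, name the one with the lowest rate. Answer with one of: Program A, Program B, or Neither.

Total debts = (100 + 115 + 3,185 + 195 + 990 + 1,290) = 5,875; DTI = 5,875/16,650 = 35.3%.
LTV = 487,500/872,500 = 55.9%.
Reserves = 46,170/3,185 = 14.5 months.
Program A: score 816 ≥ 600; DTI 35.3% ≤ 36%; LTV 55.9% ≤ 95%; employment 18 ≥ 6 mo → qualifies.
Program B: score 816 ≥ 660; DTI 35.3% ≤ 36%; LTV 55.9% ≤ 85%; reserves 14.5 ≥ 9 mo → qualifies.
Qualifying: Program A, Program B. Lowest rate is 8.47% → Program B.

Program B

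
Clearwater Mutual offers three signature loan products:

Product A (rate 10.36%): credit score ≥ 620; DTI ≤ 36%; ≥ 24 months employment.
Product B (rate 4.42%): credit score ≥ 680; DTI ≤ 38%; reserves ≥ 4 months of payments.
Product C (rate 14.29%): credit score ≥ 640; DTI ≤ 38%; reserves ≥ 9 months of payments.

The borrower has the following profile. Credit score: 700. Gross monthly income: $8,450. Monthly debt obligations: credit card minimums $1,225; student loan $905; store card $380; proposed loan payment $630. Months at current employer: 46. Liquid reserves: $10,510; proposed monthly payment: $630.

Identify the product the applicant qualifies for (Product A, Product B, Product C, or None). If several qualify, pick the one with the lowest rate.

Product B

Total debts = (1,225 + 905 + 380 + 630) = 3,140; DTI = 3,140/8,450 = 37.2%.
Reserves = 10,510/630 = 16.7 months.
Product A: score 700 ≥ 620; DTI 37.2% > 36%; employment 46 ≥ 24 mo → does not qualify.
Product B: score 700 ≥ 680; DTI 37.2% ≤ 38%; reserves 16.7 ≥ 4 mo → qualifies.
Product C: score 700 ≥ 640; DTI 37.2% ≤ 38%; reserves 16.7 ≥ 9 mo → qualifies.
Qualifying: Product B, Product C. Lowest rate is 4.42% → Product B.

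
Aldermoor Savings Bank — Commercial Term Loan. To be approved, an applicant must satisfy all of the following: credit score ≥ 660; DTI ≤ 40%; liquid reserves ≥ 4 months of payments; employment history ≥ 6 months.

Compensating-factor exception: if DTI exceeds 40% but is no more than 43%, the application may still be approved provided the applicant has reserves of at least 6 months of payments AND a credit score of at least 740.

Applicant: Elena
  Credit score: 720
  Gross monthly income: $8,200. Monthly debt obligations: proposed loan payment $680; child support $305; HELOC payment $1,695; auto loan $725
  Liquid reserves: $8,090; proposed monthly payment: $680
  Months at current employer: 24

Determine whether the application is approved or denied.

Denied

Credit score 720 ≥ 660 (meets base)
Total debts = (680 + 305 + 1,695 + 725) = 3,405. DTI = 3,405/8,200 = 41.5% > 40% — standard DTI limit exceeded.
Reserves: 8,090 ÷ 680 = 11.9 months (meets 4-month minimum)
Employment 24 ≥ 6 months
DTI 41.5% is within the 40%–43% exception band; checking compensating factors.
Reserves 11.9 ≥ 6 months; credit score 720 < 740.
Compensating-factor requirement not fully met.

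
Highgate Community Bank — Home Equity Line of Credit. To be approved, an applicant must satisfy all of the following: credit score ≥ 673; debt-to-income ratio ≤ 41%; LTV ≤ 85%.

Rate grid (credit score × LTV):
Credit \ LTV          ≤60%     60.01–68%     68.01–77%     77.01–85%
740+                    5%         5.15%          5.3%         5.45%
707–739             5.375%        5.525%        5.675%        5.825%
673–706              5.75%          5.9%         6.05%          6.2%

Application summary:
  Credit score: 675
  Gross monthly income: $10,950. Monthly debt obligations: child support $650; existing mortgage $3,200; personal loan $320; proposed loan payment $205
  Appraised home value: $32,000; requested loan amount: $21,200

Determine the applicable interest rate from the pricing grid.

Credit score 675 ≥ 673; Total monthly debts = (650 + 3,200 + 320 + 205) = 4,375. DTI: 4,375 ÷ 10,950 = 40%, within the 41% cap
LTV = 21,200/32,000 = 66.2% ≤ 85%
Credit 675 → row 673–706; LTV 66.2% → column 60.01–68%. Grid cell → 5.9%.

5.9%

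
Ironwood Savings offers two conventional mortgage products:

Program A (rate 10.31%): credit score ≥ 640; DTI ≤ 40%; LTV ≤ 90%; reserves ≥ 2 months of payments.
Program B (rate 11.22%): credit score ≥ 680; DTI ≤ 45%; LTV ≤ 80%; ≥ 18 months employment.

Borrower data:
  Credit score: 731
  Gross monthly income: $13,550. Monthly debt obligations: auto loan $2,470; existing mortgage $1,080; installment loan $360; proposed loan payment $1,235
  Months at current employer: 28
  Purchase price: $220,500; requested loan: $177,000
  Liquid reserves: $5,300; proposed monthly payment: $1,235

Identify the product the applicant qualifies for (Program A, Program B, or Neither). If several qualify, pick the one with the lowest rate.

Program A

Total debts = (2,470 + 1,080 + 360 + 1,235) = 5,145; DTI = 5,145/13,550 = 38%.
LTV = 177,000/220,500 = 80.3%.
Reserves = 5,300/1,235 = 4.3 months.
Program A: score 731 ≥ 640; DTI 38% ≤ 40%; LTV 80.3% ≤ 90%; reserves 4.3 ≥ 2 mo → qualifies.
Program B: score 731 ≥ 680; DTI 38% ≤ 45%; LTV 80.3% > 80%; employment 28 ≥ 18 mo → does not qualify.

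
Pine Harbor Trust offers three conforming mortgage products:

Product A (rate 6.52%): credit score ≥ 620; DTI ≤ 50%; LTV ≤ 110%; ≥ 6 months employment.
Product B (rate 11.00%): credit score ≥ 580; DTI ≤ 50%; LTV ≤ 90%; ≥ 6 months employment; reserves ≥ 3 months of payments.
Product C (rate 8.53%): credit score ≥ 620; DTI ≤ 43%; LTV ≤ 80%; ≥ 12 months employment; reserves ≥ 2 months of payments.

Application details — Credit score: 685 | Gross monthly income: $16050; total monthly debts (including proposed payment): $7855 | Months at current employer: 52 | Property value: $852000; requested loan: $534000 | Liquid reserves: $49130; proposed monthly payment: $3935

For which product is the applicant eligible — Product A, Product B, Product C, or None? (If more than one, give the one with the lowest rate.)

DTI = 7,855/16,050 = 48.9%.
LTV = 534,000/852,000 = 62.7%.
Reserves = 49,130/3,935 = 12.5 months.
Product A: score 685 ≥ 620; DTI 48.9% ≤ 50%; LTV 62.7% ≤ 110%; employment 52 ≥ 6 mo → qualifies.
Product B: score 685 ≥ 580; DTI 48.9% ≤ 50%; LTV 62.7% ≤ 90%; employment 52 ≥ 6 mo; reserves 12.5 ≥ 3 mo → qualifies.
Product C: score 685 ≥ 620; DTI 48.9% > 43%; LTV 62.7% ≤ 80%; employment 52 ≥ 12 mo; reserves 12.5 ≥ 2 mo → does not qualify.
Qualifying: Product A, Product B. Lowest rate is 6.52% → Product A.

Product A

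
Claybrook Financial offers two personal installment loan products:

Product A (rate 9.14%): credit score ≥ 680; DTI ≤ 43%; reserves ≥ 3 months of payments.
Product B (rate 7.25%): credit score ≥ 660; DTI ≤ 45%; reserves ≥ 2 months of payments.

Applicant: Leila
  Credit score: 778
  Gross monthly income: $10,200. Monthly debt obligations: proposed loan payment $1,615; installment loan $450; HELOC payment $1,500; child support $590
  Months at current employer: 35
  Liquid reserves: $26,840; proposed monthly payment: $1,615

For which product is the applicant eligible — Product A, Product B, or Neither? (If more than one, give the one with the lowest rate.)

Product B

Total debts = (1,615 + 450 + 1,500 + 590) = 4,155; DTI = 4,155/10,200 = 40.7%.
Reserves = 26,840/1,615 = 16.6 months.
Product A: score 778 ≥ 680; DTI 40.7% ≤ 43%; reserves 16.6 ≥ 3 mo → qualifies.
Product B: score 778 ≥ 660; DTI 40.7% ≤ 45%; reserves 16.6 ≥ 2 mo → qualifies.
Qualifying: Product A, Product B. Lowest rate is 7.25% → Product B.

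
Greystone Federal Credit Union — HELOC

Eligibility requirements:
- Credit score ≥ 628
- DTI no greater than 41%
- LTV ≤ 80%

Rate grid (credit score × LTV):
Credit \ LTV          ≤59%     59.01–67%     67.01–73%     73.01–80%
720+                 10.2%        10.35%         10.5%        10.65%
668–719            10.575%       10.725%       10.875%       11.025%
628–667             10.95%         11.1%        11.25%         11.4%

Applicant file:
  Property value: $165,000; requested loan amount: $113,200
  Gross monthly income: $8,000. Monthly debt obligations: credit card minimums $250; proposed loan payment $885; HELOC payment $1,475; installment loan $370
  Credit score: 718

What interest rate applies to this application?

Credit score 718 ≥ 628; Total monthly debts = (250 + 885 + 1,475 + 370) = 2,980. DTI = 2,980/8,000 = 37.2% ≤ 41%
Loan-to-value = 113,200/165,000 = 68.6% — pass (80% max)
Score 718 is in the 668–719 band; LTV 68.6% is in the 67.01–73% band → 10.875%.

10.875%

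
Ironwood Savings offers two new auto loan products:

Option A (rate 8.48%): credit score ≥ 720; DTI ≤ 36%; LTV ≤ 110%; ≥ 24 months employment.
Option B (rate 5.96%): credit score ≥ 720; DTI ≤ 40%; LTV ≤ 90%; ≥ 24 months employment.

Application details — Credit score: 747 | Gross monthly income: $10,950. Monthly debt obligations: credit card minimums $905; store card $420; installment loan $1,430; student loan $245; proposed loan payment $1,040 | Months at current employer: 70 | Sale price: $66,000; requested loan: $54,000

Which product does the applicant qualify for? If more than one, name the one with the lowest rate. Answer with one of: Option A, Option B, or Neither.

Total debts = (905 + 420 + 1,430 + 245 + 1,040) = 4,040; DTI = 4,040/10,950 = 36.9%.
LTV = 54,000/66,000 = 81.8%.
Option A: score 747 ≥ 720; DTI 36.9% > 36%; LTV 81.8% ≤ 110%; employment 70 ≥ 24 mo → does not qualify.
Option B: score 747 ≥ 720; DTI 36.9% ≤ 40%; LTV 81.8% ≤ 90%; employment 70 ≥ 24 mo → qualifies.

Option B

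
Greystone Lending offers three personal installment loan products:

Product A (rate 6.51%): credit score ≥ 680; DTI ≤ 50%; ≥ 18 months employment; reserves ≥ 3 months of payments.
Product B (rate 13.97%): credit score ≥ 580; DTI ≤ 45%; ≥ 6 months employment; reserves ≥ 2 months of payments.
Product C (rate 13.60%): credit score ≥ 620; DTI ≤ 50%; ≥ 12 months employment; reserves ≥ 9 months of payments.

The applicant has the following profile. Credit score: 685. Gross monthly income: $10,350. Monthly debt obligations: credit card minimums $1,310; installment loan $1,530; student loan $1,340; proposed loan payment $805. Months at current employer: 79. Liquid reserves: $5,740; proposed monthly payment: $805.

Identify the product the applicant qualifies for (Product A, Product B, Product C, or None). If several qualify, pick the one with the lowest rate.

Total debts = (1,310 + 1,530 + 1,340 + 805) = 4,985; DTI = 4,985/10,350 = 48.2%.
Reserves = 5,740/805 = 7.1 months.
Product A: score 685 ≥ 680; DTI 48.2% ≤ 50%; employment 79 ≥ 18 mo; reserves 7.1 ≥ 3 mo → qualifies.
Product B: score 685 ≥ 580; DTI 48.2% > 45%; employment 79 ≥ 6 mo; reserves 7.1 ≥ 2 mo → does not qualify.
Product C: score 685 ≥ 620; DTI 48.2% ≤ 50%; employment 79 ≥ 12 mo; reserves 7.1 < 9 mo → does not qualify.

Product A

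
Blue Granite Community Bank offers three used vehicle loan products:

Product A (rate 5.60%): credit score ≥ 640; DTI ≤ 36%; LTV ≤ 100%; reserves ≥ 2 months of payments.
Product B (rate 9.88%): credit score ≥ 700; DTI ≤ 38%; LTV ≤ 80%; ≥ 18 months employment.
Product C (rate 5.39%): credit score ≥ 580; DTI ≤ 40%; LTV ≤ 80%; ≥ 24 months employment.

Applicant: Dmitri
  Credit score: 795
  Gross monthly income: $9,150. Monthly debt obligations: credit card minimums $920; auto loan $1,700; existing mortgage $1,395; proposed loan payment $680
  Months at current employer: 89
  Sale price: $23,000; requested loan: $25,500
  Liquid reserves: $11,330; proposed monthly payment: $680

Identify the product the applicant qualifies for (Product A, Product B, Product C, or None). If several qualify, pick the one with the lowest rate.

Total debts = (920 + 1,700 + 1,395 + 680) = 4,695; DTI = 4,695/9,150 = 51.3%.
LTV = 25,500/23,000 = 110.9%.
Reserves = 11,330/680 = 16.7 months.
Product A: score 795 ≥ 640; DTI 51.3% > 36%; LTV 110.9% > 100%; reserves 16.7 ≥ 2 mo → does not qualify.
Product B: score 795 ≥ 700; DTI 51.3% > 38%; LTV 110.9% > 80%; employment 89 ≥ 18 mo → does not qualify.
Product C: score 795 ≥ 580; DTI 51.3% > 40%; LTV 110.9% > 80%; employment 89 ≥ 24 mo → does not qualify.

None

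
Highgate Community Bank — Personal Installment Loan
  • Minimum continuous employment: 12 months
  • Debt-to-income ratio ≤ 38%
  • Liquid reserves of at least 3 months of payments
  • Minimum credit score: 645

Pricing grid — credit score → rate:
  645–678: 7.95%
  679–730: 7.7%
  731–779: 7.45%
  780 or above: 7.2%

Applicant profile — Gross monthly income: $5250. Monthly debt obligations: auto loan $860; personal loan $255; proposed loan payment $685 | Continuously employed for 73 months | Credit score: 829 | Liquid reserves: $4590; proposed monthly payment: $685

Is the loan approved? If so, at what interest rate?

Approved at 7.2%

Credit score 829 ≥ 645 (meets minimum)
Reserves = 4,590/685 = 6.7 months ≥ 3
Employment 73 ≥ 12 months
Total monthly debts = (860 + 255 + 685) = 1,800. DTI = 1,800/5,250 = 34.3% ≤ 38%
All requirements met. Score 829 falls in the 780 or above tier → 7.2%.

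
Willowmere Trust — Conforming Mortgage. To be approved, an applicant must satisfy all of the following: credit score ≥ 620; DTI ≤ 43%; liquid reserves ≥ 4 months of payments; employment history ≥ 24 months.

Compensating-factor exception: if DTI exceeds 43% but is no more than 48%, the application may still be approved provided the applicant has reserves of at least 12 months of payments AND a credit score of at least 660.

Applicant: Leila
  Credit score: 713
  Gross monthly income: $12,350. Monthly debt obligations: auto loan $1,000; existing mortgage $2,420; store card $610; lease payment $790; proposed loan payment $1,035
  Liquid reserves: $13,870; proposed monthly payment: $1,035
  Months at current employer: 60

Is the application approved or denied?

Approved

Credit score 713 ≥ 620 (meets base)
Total debts = (1,000 + 2,420 + 610 + 790 + 1,035) = 5,855. DTI: 5,855 ÷ 12,350 = 47.4%, over the 43% base limit.
Reserves = 13,870/1,035 = 13.4 months ≥ 4
Employment 60 ≥ 24 months
47.4% falls in the override range (43%–48%), so the compensating-factor test applies.
Override check — reserves: 13.4 mo (ok); score: 713 (ok).
Both compensating conditions met → exception applies.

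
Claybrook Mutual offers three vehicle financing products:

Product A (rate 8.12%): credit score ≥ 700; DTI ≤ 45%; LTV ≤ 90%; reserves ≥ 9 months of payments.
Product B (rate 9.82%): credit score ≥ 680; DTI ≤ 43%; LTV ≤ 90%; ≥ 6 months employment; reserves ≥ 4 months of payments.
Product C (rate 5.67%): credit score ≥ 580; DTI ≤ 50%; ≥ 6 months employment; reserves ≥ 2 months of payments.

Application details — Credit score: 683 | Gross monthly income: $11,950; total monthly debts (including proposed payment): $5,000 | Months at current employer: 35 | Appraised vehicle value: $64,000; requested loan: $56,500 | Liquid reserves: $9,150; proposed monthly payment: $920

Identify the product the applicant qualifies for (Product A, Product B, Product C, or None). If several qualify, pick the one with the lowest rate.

DTI = 5,000/11,950 = 41.8%.
LTV = 56,500/64,000 = 88.3%.
Reserves = 9,150/920 = 9.9 months.
Product A: score 683 < 700; DTI 41.8% ≤ 45%; LTV 88.3% ≤ 90%; reserves 9.9 ≥ 9 mo → does not qualify.
Product B: score 683 ≥ 680; DTI 41.8% ≤ 43%; LTV 88.3% ≤ 90%; employment 35 ≥ 6 mo; reserves 9.9 ≥ 4 mo → qualifies.
Product C: score 683 ≥ 580; DTI 41.8% ≤ 50%; employment 35 ≥ 6 mo; reserves 9.9 ≥ 2 mo → qualifies.
Qualifying: Product B, Product C. Lowest rate is 5.67% → Product C.

Product C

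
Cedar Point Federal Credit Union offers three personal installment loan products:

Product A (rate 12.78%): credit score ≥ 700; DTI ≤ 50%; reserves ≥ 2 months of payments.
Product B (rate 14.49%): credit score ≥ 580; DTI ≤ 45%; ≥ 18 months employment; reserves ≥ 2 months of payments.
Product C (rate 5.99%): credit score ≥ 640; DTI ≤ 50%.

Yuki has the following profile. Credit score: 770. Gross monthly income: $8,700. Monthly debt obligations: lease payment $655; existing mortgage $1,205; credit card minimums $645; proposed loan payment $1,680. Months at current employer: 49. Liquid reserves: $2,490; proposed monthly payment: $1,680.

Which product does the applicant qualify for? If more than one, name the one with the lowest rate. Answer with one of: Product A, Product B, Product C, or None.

Total debts = (655 + 1,205 + 645 + 1,680) = 4,185; DTI = 4,185/8,700 = 48.1%.
Reserves = 2,490/1,680 = 1.5 months.
Product A: score 770 ≥ 700; DTI 48.1% ≤ 50%; reserves 1.5 < 2 mo → does not qualify.
Product B: score 770 ≥ 580; DTI 48.1% > 45%; employment 49 ≥ 18 mo; reserves 1.5 < 2 mo → does not qualify.
Product C: score 770 ≥ 640; DTI 48.1% ≤ 50% → qualifies.

Product C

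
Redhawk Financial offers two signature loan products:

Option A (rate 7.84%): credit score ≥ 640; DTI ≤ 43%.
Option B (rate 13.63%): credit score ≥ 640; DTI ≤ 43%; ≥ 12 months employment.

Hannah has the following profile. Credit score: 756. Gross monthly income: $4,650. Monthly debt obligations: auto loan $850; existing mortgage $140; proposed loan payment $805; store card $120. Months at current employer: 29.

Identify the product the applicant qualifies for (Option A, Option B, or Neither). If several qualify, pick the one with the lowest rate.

Total debts = (850 + 140 + 805 + 120) = 1,915; DTI = 1,915/4,650 = 41.2%.
Option A: score 756 ≥ 640; DTI 41.2% ≤ 43% → qualifies.
Option B: score 756 ≥ 640; DTI 41.2% ≤ 43%; employment 29 ≥ 12 mo → qualifies.
Qualifying: Option A, Option B. Lowest rate is 7.84% → Option A.

Option A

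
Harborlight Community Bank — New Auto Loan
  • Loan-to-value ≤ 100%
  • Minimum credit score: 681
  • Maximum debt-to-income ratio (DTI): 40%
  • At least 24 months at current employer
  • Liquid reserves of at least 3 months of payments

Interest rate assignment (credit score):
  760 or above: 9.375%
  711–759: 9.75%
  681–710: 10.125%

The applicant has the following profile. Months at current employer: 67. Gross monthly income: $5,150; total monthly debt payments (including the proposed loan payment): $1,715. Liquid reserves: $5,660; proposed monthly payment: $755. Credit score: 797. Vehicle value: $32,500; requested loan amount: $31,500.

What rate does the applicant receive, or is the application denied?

Approved at 9.375%

Credit score 797 ≥ 681 (meets minimum)
Liquid reserves cover 5,660/755 = 7.5 months — ≥ 3 required
Employment 67 ≥ 24 months
Loan-to-value = 31,500/32,500 = 96.9% — pass (100% max)
Debt-to-income = 1,715/5,150 = 33.3% — meets 40% limit
All requirements met. Score 797 falls in the 760 or above tier → 9.375%.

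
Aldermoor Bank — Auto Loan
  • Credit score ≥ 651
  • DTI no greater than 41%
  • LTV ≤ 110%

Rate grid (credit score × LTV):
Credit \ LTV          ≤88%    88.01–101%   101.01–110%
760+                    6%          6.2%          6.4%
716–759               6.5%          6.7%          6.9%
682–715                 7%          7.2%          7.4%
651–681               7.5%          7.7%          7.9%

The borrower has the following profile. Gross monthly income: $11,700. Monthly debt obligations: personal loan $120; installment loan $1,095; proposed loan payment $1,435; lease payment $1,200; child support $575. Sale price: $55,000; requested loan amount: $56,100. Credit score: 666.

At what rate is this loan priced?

7.9%

Credit score 666 ≥ 651; Total monthly debts = (120 + 1,095 + 1,435 + 1,200 + 575) = 4,425. DTI = 4,425/11,700 = 37.8% ≤ 41%
LTV = 56,100/55,000 = 102% ≤ 110%
Row: 666 falls in 651–681. Column: 102% falls in 101.01–110%. Rate = 7.9%.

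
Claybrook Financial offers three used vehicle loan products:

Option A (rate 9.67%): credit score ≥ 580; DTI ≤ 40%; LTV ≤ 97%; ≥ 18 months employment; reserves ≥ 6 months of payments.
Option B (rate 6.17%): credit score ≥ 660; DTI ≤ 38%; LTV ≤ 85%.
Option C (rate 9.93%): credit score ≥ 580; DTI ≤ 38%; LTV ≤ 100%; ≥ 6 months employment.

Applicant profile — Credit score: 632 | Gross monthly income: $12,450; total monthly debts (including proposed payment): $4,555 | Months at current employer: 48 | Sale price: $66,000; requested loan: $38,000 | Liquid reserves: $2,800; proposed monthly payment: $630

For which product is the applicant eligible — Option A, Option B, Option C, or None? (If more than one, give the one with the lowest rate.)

DTI = 4,555/12,450 = 36.6%.
LTV = 38,000/66,000 = 57.6%.
Reserves = 2,800/630 = 4.4 months.
Option A: score 632 ≥ 580; DTI 36.6% ≤ 40%; LTV 57.6% ≤ 97%; employment 48 ≥ 18 mo; reserves 4.4 < 6 mo → does not qualify.
Option B: score 632 < 660; DTI 36.6% ≤ 38%; LTV 57.6% ≤ 85% → does not qualify.
Option C: score 632 ≥ 580; DTI 36.6% ≤ 38%; LTV 57.6% ≤ 100%; employment 48 ≥ 6 mo → qualifies.

Option C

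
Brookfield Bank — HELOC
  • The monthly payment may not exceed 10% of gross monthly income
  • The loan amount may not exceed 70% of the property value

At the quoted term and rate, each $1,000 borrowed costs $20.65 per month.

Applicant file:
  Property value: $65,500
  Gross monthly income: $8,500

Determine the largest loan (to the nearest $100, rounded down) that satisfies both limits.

Payment cap: 10% × $8,500 = $850/month.
At $20.65 per $1,000, that supports 850/20.65 × 1,000 ≈ $41,162 → $41,100.
LTV cap: 70% × $65,500 = $45,850 → $45,800.
Binding constraint: payment-to-income.

$41,100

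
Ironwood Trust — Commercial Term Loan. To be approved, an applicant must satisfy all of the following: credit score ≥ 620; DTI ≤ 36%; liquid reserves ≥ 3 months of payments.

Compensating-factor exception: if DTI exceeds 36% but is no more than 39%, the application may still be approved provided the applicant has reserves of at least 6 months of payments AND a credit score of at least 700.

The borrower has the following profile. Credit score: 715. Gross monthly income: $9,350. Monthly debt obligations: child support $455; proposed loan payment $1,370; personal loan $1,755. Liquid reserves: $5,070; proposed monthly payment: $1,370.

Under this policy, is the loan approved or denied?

Credit score 715 ≥ 620 (meets base)
Total debts = (455 + 1,370 + 1,755) = 3,580. DTI = 3,580/9,350 = 38.3% > 36% — standard DTI limit exceeded.
Reserves = 5,070/1,370 = 3.7 months ≥ 3
38.3% falls in the override range (36%–39%), so the compensating-factor test applies.
Reserves 3.7 < 6 months; credit score 715 ≥ 700.
Override conditions not both satisfied; exception does not apply.

Denied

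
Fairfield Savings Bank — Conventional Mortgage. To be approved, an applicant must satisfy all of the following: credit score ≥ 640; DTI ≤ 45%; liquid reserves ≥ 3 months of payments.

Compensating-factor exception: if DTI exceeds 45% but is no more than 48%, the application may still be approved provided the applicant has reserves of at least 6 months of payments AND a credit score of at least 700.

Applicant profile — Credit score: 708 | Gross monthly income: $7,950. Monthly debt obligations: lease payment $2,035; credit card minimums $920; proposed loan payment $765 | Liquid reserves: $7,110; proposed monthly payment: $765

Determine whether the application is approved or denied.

Credit score 708 ≥ 640 (meets base)
Total debts = (2,035 + 920 + 765) = 3,720. DTI: 3,720 ÷ 7,950 = 46.8%, over the 45% base limit.
Reserves = 7,110/765 = 9.3 months ≥ 3
DTI 46.8% is within the 45%–48% exception band; checking compensating factors.
Override check — reserves: 9.3 mo (ok); score: 708 (ok).
Both override conditions satisfied; DTI exception granted.

Approved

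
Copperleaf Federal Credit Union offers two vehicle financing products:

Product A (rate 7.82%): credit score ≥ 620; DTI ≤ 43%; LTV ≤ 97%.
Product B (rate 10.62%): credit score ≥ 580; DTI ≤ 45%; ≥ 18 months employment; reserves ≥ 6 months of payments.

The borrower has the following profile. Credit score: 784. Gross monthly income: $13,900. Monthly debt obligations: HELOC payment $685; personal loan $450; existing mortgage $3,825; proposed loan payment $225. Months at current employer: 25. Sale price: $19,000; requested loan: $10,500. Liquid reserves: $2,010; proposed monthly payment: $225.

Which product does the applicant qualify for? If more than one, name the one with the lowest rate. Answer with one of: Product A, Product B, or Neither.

Product A

Total debts = (685 + 450 + 3,825 + 225) = 5,185; DTI = 5,185/13,900 = 37.3%.
LTV = 10,500/19,000 = 55.3%.
Reserves = 2,010/225 = 8.9 months.
Product A: score 784 ≥ 620; DTI 37.3% ≤ 43%; LTV 55.3% ≤ 97% → qualifies.
Product B: score 784 ≥ 580; DTI 37.3% ≤ 45%; employment 25 ≥ 18 mo; reserves 8.9 ≥ 6 mo → qualifies.
Qualifying: Product A, Product B. Lowest rate is 7.82% → Product A.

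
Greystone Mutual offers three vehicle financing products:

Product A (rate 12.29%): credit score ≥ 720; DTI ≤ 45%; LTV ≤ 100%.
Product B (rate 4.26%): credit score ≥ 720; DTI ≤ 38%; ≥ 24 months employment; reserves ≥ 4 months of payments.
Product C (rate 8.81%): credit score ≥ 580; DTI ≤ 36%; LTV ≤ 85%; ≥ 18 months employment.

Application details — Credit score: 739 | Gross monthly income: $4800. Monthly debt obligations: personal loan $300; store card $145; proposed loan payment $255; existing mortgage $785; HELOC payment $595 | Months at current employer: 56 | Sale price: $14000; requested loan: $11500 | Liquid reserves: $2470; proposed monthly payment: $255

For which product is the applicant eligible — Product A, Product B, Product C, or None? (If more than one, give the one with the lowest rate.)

Product A

Total debts = (300 + 145 + 255 + 785 + 595) = 2,080; DTI = 2,080/4,800 = 43.3%.
LTV = 11,500/14,000 = 82.1%.
Reserves = 2,470/255 = 9.7 months.
Product A: score 739 ≥ 720; DTI 43.3% ≤ 45%; LTV 82.1% ≤ 100% → qualifies.
Product B: score 739 ≥ 720; DTI 43.3% > 38%; employment 56 ≥ 24 mo; reserves 9.7 ≥ 4 mo → does not qualify.
Product C: score 739 ≥ 580; DTI 43.3% > 36%; LTV 82.1% ≤ 85%; employment 56 ≥ 18 mo → does not qualify.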